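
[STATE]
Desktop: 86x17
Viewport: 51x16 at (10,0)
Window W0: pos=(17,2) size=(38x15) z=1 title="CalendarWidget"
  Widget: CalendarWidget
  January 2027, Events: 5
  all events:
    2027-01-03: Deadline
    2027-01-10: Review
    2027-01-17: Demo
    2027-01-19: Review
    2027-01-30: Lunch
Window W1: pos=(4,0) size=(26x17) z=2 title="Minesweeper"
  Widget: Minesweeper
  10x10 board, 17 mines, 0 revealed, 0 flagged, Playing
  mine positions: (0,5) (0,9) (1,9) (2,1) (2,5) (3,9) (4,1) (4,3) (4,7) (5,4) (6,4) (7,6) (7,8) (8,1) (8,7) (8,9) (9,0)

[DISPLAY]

━━━━━━━━━━━━━━━━━━━┓                               
sweeper            ┃                               
───────────────────┨━━━━━━━━━━━━━━━━━━━━━━━━┓      
■■■■■              ┃get                     ┃      
■■■■■              ┃────────────────────────┨      
■■■■■              ┃January 2027            ┃      
■■■■■              ┃Fr Sa Su                ┃      
■■■■■              ┃ 1  2  3*               ┃      
■■■■■              ┃ 8  9 10*               ┃      
■■■■■              ┃15 16 17*               ┃      
■■■■■              ┃ 22 23 24               ┃      
■■■■■              ┃29 30* 31               ┃      
■■■■■              ┃                        ┃      
                   ┃                        ┃      
                   ┃                        ┃      
                   ┃                        ┃      


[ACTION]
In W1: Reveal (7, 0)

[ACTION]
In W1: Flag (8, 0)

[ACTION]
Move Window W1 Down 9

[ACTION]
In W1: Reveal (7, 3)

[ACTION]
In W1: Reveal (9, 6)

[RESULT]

━━━━━━━━━━━━━━━━━━━┓                               
sweeper            ┃                               
───────────────────┨━━━━━━━━━━━━━━━━━━━━━━━━┓      
■■■■■              ┃get                     ┃      
■■■■■              ┃────────────────────────┨      
■■■■■              ┃January 2027            ┃      
■■■■■              ┃Fr Sa Su                ┃      
■■■■■              ┃ 1  2  3*               ┃      
■■■■■              ┃ 8  9 10*               ┃      
■■■■■              ┃15 16 17*               ┃      
■■■■■              ┃ 22 23 24               ┃      
■■■■■              ┃29 30* 31               ┃      
■1■■■              ┃                        ┃      
                   ┃                        ┃      
                   ┃                        ┃      
                   ┃                        ┃      


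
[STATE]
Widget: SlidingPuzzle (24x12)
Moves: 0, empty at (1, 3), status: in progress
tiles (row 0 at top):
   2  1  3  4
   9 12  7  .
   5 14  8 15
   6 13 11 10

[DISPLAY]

┌────┬────┬────┬────┐   
│  2 │  1 │  3 │  4 │   
├────┼────┼────┼────┤   
│  9 │ 12 │  7 │    │   
├────┼────┼────┼────┤   
│  5 │ 14 │  8 │ 15 │   
├────┼────┼────┼────┤   
│  6 │ 13 │ 11 │ 10 │   
└────┴────┴────┴────┘   
Moves: 0                
                        
                        


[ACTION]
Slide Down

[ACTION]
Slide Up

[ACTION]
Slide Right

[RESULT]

┌────┬────┬────┬────┐   
│  2 │  1 │  3 │  4 │   
├────┼────┼────┼────┤   
│  9 │ 12 │    │  7 │   
├────┼────┼────┼────┤   
│  5 │ 14 │  8 │ 15 │   
├────┼────┼────┼────┤   
│  6 │ 13 │ 11 │ 10 │   
└────┴────┴────┴────┘   
Moves: 3                
                        
                        


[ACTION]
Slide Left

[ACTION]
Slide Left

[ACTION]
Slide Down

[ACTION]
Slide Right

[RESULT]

┌────┬────┬────┬────┐   
│  2 │  1 │    │  3 │   
├────┼────┼────┼────┤   
│  9 │ 12 │  7 │  4 │   
├────┼────┼────┼────┤   
│  5 │ 14 │  8 │ 15 │   
├────┼────┼────┼────┤   
│  6 │ 13 │ 11 │ 10 │   
└────┴────┴────┴────┘   
Moves: 6                
                        
                        


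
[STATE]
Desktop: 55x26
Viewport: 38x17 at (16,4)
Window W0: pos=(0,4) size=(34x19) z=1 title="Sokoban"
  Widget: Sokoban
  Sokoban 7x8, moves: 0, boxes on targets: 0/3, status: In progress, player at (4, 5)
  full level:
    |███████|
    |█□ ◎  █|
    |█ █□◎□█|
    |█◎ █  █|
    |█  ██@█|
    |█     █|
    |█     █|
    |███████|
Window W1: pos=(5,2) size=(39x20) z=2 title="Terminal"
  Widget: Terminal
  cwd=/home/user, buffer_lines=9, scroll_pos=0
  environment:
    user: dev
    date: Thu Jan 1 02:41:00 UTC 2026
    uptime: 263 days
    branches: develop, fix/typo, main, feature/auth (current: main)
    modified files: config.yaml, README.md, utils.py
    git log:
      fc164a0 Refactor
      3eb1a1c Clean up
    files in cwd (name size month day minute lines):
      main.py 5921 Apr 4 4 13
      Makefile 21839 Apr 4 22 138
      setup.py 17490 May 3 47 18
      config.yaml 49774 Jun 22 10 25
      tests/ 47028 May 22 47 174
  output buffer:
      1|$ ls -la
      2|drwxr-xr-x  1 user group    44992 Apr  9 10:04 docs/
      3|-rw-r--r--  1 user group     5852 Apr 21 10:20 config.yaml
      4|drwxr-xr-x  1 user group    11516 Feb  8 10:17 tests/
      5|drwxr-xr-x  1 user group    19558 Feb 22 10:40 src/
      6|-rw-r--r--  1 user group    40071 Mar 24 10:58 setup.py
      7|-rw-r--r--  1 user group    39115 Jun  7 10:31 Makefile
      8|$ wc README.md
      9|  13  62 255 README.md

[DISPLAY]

───────────────────────────┨          
                           ┃          
  1 user group    44992 Apr┃          
  1 user group     5852 Apr┃          
  1 user group    11516 Feb┃          
  1 user group    19558 Feb┃          
  1 user group    40071 Mar┃          
  1 user group    39115 Jun┃          
E.md                       ┃          
55 README.md               ┃          
                           ┃          
                           ┃          
                           ┃          
                           ┃          
                           ┃          
                           ┃          
                           ┃          


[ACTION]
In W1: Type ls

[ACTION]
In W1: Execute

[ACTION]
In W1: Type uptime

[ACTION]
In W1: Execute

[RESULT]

───────────────────────────┨          
                           ┃          
  1 user group    44992 Apr┃          
  1 user group     5852 Apr┃          
  1 user group    11516 Feb┃          
  1 user group    19558 Feb┃          
  1 user group    40071 Mar┃          
  1 user group    39115 Jun┃          
E.md                       ┃          
55 README.md               ┃          
                           ┃          
akefile  setup.py  config.y┃          
                           ┃          
 263 days                  ┃          
                           ┃          
                           ┃          
                           ┃          


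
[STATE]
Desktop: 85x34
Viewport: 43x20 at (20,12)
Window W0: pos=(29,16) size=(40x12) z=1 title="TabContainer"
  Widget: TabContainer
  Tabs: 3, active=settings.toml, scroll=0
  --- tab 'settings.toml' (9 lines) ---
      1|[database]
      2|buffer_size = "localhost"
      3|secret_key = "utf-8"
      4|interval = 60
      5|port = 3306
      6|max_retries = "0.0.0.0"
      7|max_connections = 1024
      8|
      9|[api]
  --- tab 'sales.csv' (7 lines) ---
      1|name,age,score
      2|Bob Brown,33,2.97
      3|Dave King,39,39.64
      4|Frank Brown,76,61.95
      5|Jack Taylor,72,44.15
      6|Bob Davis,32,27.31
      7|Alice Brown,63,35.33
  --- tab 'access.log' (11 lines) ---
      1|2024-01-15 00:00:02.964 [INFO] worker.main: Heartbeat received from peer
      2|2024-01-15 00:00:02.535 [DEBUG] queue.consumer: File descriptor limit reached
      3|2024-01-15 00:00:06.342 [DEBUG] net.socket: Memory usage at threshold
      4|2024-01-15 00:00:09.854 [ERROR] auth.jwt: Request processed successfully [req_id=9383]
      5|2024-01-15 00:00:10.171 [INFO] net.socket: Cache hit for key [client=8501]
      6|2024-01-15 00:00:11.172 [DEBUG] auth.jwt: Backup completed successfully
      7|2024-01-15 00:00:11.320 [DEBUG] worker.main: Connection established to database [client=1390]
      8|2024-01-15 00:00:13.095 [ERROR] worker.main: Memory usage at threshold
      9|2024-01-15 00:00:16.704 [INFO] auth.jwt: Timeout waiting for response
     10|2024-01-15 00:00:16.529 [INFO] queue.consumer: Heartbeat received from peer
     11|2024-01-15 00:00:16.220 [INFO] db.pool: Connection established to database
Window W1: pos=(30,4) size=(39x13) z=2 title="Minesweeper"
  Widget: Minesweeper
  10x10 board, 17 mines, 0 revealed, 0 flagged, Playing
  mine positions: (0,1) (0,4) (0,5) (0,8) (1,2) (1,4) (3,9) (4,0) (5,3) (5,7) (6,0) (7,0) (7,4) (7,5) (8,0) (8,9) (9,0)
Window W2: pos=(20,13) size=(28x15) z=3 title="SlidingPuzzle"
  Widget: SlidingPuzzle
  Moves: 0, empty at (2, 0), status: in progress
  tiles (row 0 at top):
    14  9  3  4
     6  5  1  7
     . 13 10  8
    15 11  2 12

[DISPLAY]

          ┃■■■■■■■■■■                      
┏━━━━━━━━━━━━━━━━━━━━━━━━━━┓               
┃ SlidingPuzzle            ┃               
┠──────────────────────────┨               
┃┌────┬────┬────┬────┐     ┃━━━━━━━━━━━━━━━
┃│ 14 │  9 │  3 │  4 │     ┃               
┃├────┼────┼────┼────┤     ┃───────────────
┃│  6 │  5 │  1 │  7 │     ┃ales.csv │ acce
┃├────┼────┼────┼────┤     ┃───────────────
┃│    │ 13 │ 10 │  8 │     ┃               
┃├────┼────┼────┼────┤     ┃alhost"        
┃│ 15 │ 11 │  2 │ 12 │     ┃8"             
┃└────┴────┴────┴────┘     ┃               
┃Moves: 0                  ┃               
┃                          ┃.0.0"          
┗━━━━━━━━━━━━━━━━━━━━━━━━━━┛━━━━━━━━━━━━━━━
                                           
                                           
                                           
                                           


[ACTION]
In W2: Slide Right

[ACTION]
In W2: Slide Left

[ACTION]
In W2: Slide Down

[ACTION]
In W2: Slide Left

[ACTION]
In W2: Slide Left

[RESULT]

          ┃■■■■■■■■■■                      
┏━━━━━━━━━━━━━━━━━━━━━━━━━━┓               
┃ SlidingPuzzle            ┃               
┠──────────────────────────┨               
┃┌────┬────┬────┬────┐     ┃━━━━━━━━━━━━━━━
┃│ 14 │  9 │  3 │  4 │     ┃               
┃├────┼────┼────┼────┤     ┃───────────────
┃│  6 │  1 │  7 │    │     ┃ales.csv │ acce
┃├────┼────┼────┼────┤     ┃───────────────
┃│ 13 │  5 │ 10 │  8 │     ┃               
┃├────┼────┼────┼────┤     ┃alhost"        
┃│ 15 │ 11 │  2 │ 12 │     ┃8"             
┃└────┴────┴────┴────┘     ┃               
┃Moves: 4                  ┃               
┃                          ┃.0.0"          
┗━━━━━━━━━━━━━━━━━━━━━━━━━━┛━━━━━━━━━━━━━━━
                                           
                                           
                                           
                                           


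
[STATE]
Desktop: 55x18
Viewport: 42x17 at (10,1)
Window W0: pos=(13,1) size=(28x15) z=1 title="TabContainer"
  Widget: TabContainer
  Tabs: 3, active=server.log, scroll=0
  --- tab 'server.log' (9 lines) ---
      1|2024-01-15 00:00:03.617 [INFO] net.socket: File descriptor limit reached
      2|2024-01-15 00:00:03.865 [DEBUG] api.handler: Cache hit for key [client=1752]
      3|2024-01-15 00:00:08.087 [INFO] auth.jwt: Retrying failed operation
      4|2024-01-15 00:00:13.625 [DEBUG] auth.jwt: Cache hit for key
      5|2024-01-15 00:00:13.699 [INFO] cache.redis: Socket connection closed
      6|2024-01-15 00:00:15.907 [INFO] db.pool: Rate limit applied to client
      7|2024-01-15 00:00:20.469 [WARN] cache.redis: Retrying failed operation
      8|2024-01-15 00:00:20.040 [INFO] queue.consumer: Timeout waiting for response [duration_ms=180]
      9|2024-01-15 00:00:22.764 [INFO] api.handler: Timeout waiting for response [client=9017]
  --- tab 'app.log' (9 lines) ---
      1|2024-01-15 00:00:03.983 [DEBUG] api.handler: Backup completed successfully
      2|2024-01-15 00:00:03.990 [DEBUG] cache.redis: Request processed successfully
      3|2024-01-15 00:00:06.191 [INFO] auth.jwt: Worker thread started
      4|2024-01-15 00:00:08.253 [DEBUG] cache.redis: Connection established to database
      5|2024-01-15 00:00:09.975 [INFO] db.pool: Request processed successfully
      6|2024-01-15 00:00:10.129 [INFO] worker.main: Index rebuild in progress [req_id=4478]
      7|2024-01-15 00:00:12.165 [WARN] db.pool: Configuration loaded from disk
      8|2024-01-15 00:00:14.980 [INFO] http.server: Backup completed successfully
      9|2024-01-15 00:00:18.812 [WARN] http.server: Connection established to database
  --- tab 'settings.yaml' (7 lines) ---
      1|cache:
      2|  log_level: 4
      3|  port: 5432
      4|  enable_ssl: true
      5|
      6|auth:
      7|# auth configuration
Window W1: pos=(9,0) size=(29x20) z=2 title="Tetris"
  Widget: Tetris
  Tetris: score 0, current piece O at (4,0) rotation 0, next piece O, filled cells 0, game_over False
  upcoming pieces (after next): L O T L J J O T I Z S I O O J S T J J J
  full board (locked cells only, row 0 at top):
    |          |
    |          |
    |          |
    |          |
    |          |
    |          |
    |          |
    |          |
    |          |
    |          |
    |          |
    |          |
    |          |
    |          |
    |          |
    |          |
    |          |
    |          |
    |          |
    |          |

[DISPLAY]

 Tetris                    ┃━━┓           
───────────────────────────┨  ┃           
          │Next:           ┃──┨           
          │▓▓              ┃se┃           
          │▓▓              ┃──┃           
          │                ┃[I┃           
          │                ┃[D┃           
          │                ┃[I┃           
          │Score:          ┃[D┃           
          │0               ┃[I┃           
          │                ┃[I┃           
          │                ┃[W┃           
          │                ┃[I┃           
          │                ┃[I┃           
          │                ┃━━┛           
          │                ┃              
          │                ┃              


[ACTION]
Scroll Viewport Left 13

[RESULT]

         ┃ Tetris                    ┃━━┓ 
         ┠───────────────────────────┨  ┃ 
         ┃          │Next:           ┃──┨ 
         ┃          │▓▓              ┃se┃ 
         ┃          │▓▓              ┃──┃ 
         ┃          │                ┃[I┃ 
         ┃          │                ┃[D┃ 
         ┃          │                ┃[I┃ 
         ┃          │Score:          ┃[D┃ 
         ┃          │0               ┃[I┃ 
         ┃          │                ┃[I┃ 
         ┃          │                ┃[W┃ 
         ┃          │                ┃[I┃ 
         ┃          │                ┃[I┃ 
         ┃          │                ┃━━┛ 
         ┃          │                ┃    
         ┃          │                ┃    


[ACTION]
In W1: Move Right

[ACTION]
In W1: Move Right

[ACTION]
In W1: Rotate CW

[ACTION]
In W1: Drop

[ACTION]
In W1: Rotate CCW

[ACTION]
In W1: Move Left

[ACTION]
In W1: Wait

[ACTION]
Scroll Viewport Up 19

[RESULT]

         ┏━━━━━━━━━━━━━━━━━━━━━━━━━━━┓    
         ┃ Tetris                    ┃━━┓ 
         ┠───────────────────────────┨  ┃ 
         ┃          │Next:           ┃──┨ 
         ┃          │▓▓              ┃se┃ 
         ┃          │▓▓              ┃──┃ 
         ┃          │                ┃[I┃ 
         ┃          │                ┃[D┃ 
         ┃          │                ┃[I┃ 
         ┃          │Score:          ┃[D┃ 
         ┃          │0               ┃[I┃ 
         ┃          │                ┃[I┃ 
         ┃          │                ┃[W┃ 
         ┃          │                ┃[I┃ 
         ┃          │                ┃[I┃ 
         ┃          │                ┃━━┛ 
         ┃          │                ┃    


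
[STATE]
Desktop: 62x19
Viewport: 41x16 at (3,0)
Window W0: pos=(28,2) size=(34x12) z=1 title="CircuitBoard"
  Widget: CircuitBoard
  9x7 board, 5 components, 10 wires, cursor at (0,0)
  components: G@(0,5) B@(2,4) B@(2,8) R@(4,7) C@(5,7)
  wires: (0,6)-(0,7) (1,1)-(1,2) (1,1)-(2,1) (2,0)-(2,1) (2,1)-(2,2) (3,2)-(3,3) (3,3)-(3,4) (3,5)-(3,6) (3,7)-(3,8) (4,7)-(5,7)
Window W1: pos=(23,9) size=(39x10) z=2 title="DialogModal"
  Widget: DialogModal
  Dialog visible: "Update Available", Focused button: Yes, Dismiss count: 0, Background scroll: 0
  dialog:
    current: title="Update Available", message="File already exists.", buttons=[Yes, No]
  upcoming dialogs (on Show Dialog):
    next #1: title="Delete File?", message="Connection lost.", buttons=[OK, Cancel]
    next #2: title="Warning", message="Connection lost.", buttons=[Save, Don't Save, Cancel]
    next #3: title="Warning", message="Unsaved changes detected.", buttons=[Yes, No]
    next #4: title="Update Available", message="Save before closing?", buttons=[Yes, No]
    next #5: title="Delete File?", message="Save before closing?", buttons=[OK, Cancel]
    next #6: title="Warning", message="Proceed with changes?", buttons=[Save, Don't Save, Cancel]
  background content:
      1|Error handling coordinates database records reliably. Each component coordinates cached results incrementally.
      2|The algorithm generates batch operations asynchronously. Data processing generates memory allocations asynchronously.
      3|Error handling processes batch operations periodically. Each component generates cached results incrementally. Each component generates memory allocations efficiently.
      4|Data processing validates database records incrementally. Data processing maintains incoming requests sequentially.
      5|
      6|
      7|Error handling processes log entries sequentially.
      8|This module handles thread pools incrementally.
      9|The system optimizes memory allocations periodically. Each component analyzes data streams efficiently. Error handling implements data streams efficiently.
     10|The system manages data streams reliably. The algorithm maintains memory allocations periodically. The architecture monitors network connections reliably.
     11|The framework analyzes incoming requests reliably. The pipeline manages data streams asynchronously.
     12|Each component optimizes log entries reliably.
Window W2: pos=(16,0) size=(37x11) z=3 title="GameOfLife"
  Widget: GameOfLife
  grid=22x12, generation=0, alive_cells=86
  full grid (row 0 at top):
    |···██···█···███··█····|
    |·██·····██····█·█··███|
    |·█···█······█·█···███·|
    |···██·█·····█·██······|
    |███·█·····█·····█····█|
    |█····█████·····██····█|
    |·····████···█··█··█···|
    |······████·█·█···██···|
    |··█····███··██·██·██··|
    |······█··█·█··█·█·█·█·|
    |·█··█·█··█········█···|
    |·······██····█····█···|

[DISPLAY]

             ┏━━━━━━━━━━━━━━━━━━━━━━━━━━━
             ┃ GameOfLife                
             ┠───────────────────────────
             ┃Gen: 0                     
             ┃···██·█·····█·██······     
             ┃███·█·····█·····█····█     
             ┃█····█████·····██····█     
             ┃·····████···█··█··█···     
             ┃······████·█·█···██···     
             ┃··█····███··██·██·██··     
             ┗━━━━━━━━━━━━━━━━━━━━━━━━━━━
                    ┠────────────────────
                    ┃Error ┌─────────────
                    ┃The al│   Update Ava
                    ┃Error │ File already
                    ┃Data p│      [Yes]  


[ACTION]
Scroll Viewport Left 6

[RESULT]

                ┏━━━━━━━━━━━━━━━━━━━━━━━━
                ┃ GameOfLife             
                ┠────────────────────────
                ┃Gen: 0                  
                ┃···██·█·····█·██······  
                ┃███·█·····█·····█····█  
                ┃█····█████·····██····█  
                ┃·····████···█··█··█···  
                ┃······████·█·█···██···  
                ┃··█····███··██·██·██··  
                ┗━━━━━━━━━━━━━━━━━━━━━━━━
                       ┠─────────────────
                       ┃Error ┌──────────
                       ┃The al│   Update 
                       ┃Error │ File alre
                       ┃Data p│      [Yes


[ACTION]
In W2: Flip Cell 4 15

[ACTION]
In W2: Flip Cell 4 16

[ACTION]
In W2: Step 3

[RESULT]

                ┏━━━━━━━━━━━━━━━━━━━━━━━━
                ┃ GameOfLife             
                ┠────────────────────────
                ┃Gen: 3                  
                ┃█···██···█····██··███·  
                ┃█··██···█·█··█··█·····  
                ┃·█·██········█·█······  
                ┃········█···█·█·······  
                ┃·········██·█·········  
                ┃·····██····█··████····  
                ┗━━━━━━━━━━━━━━━━━━━━━━━━
                       ┠─────────────────
                       ┃Error ┌──────────
                       ┃The al│   Update 
                       ┃Error │ File alre
                       ┃Data p│      [Yes


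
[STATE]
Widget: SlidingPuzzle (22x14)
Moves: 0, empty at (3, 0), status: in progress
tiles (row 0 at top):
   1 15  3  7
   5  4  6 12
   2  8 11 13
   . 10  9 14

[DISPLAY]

┌────┬────┬────┬────┐ 
│  1 │ 15 │  3 │  7 │ 
├────┼────┼────┼────┤ 
│  5 │  4 │  6 │ 12 │ 
├────┼────┼────┼────┤ 
│  2 │  8 │ 11 │ 13 │ 
├────┼────┼────┼────┤ 
│    │ 10 │  9 │ 14 │ 
└────┴────┴────┴────┘ 
Moves: 0              
                      
                      
                      
                      


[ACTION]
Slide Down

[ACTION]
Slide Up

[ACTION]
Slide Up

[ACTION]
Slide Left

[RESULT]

┌────┬────┬────┬────┐ 
│  1 │ 15 │  3 │  7 │ 
├────┼────┼────┼────┤ 
│  5 │  4 │  6 │ 12 │ 
├────┼────┼────┼────┤ 
│  2 │  8 │ 11 │ 13 │ 
├────┼────┼────┼────┤ 
│ 10 │    │  9 │ 14 │ 
└────┴────┴────┴────┘ 
Moves: 3              
                      
                      
                      
                      


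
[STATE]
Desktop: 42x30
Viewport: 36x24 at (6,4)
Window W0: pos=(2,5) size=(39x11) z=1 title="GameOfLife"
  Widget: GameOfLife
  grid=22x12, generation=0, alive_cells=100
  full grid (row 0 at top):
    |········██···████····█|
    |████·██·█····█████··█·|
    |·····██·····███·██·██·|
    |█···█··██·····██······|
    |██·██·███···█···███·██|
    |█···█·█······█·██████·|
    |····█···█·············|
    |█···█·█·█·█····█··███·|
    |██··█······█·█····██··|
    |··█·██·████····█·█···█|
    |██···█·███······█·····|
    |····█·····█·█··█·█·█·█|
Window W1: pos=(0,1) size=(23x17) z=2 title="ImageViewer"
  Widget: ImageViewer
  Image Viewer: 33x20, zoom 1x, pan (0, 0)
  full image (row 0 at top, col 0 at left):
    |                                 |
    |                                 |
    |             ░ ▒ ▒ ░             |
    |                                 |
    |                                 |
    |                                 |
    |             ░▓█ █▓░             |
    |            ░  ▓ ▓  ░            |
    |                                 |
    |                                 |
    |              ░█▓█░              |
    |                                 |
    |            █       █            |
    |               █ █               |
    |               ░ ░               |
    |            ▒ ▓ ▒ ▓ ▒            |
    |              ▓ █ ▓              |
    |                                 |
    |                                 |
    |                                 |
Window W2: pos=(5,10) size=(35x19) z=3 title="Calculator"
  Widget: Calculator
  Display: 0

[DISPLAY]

                ┃                   
                ┃━━━━━━━━━━━━━━━━━┓ 
        ░ ▒ ▒ ░ ┃                 ┃ 
                ┃─────────────────┨ 
                ┃                 ┃ 
                ┃··               ┃ 
━━━━━━━━━━━━━━━━━━━━━━━━━━━━━━━━━┓┃ 
 Calculator                      ┃┃ 
─────────────────────────────────┨┃ 
                                0┃┃ 
┌───┬───┬───┬───┐                ┃┃ 
│ 7 │ 8 │ 9 │ ÷ │                ┃┛ 
├───┼───┼───┼───┤                ┃  
│ 4 │ 5 │ 6 │ × │                ┃  
├───┼───┼───┼───┤                ┃  
│ 1 │ 2 │ 3 │ - │                ┃  
├───┼───┼───┼───┤                ┃  
│ 0 │ . │ = │ + │                ┃  
├───┼───┼───┼───┤                ┃  
│ C │ MC│ MR│ M+│                ┃  
└───┴───┴───┴───┘                ┃  
                                 ┃  
                                 ┃  
                                 ┃  


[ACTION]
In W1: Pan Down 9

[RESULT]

                ┃                   
         ░█▓█░  ┃━━━━━━━━━━━━━━━━━┓ 
                ┃                 ┃ 
       █       █┃─────────────────┨ 
          █ █   ┃                 ┃ 
          ░ ░   ┃··               ┃ 
━━━━━━━━━━━━━━━━━━━━━━━━━━━━━━━━━┓┃ 
 Calculator                      ┃┃ 
─────────────────────────────────┨┃ 
                                0┃┃ 
┌───┬───┬───┬───┐                ┃┃ 
│ 7 │ 8 │ 9 │ ÷ │                ┃┛ 
├───┼───┼───┼───┤                ┃  
│ 4 │ 5 │ 6 │ × │                ┃  
├───┼───┼───┼───┤                ┃  
│ 1 │ 2 │ 3 │ - │                ┃  
├───┼───┼───┼───┤                ┃  
│ 0 │ . │ = │ + │                ┃  
├───┼───┼───┼───┤                ┃  
│ C │ MC│ MR│ M+│                ┃  
└───┴───┴───┴───┘                ┃  
                                 ┃  
                                 ┃  
                                 ┃  


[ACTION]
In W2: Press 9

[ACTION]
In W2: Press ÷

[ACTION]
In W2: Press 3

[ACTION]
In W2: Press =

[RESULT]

                ┃                   
         ░█▓█░  ┃━━━━━━━━━━━━━━━━━┓ 
                ┃                 ┃ 
       █       █┃─────────────────┨ 
          █ █   ┃                 ┃ 
          ░ ░   ┃··               ┃ 
━━━━━━━━━━━━━━━━━━━━━━━━━━━━━━━━━┓┃ 
 Calculator                      ┃┃ 
─────────────────────────────────┨┃ 
                                3┃┃ 
┌───┬───┬───┬───┐                ┃┃ 
│ 7 │ 8 │ 9 │ ÷ │                ┃┛ 
├───┼───┼───┼───┤                ┃  
│ 4 │ 5 │ 6 │ × │                ┃  
├───┼───┼───┼───┤                ┃  
│ 1 │ 2 │ 3 │ - │                ┃  
├───┼───┼───┼───┤                ┃  
│ 0 │ . │ = │ + │                ┃  
├───┼───┼───┼───┤                ┃  
│ C │ MC│ MR│ M+│                ┃  
└───┴───┴───┴───┘                ┃  
                                 ┃  
                                 ┃  
                                 ┃  


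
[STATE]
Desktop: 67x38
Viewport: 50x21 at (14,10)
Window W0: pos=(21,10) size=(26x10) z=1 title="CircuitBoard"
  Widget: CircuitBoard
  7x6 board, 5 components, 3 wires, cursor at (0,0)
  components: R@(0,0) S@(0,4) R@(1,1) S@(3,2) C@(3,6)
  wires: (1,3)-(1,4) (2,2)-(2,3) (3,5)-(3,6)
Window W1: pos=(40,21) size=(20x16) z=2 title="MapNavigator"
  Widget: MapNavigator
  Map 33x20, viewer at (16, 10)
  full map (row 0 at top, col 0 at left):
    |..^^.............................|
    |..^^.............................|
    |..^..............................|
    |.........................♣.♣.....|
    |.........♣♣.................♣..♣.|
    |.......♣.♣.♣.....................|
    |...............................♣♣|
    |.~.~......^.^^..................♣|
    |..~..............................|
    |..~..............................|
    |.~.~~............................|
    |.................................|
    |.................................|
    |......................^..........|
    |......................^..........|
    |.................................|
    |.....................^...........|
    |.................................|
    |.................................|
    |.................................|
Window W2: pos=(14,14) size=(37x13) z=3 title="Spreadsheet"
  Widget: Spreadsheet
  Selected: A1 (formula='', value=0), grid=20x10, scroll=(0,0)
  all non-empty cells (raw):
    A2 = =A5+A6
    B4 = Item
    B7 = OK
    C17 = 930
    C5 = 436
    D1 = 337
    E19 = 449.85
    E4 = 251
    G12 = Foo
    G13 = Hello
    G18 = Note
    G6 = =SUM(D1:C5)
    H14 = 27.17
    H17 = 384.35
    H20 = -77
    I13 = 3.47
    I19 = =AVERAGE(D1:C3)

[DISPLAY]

       ┏━━━━━━━━━━━━━━━━━━━━━━━━┓                 
       ┃ CircuitBoard           ┃                 
       ┠────────────────────────┨                 
       ┃   0 1 2 3 4 5 6        ┃                 
┏━━━━━━━━━━━━━━━━━━━━━━━━━━━━━━━━━━━┓             
┃ Spreadsheet                       ┃             
┠───────────────────────────────────┨             
┃A1:                                ┃             
┃       A       B       C       D   ┃             
┃-----------------------------------┃             
┃  1      [0]       0       0     33┃             
┃  2        0       0       0       ┃━━━━━━━━┓    
┃  3        0       0       0       ┃tor     ┃    
┃  4        0Item           0       ┃────────┨    
┃  5        0       0     436       ┃........┃    
┃  6        0       0       0       ┃........┃    
┗━━━━━━━━━━━━━━━━━━━━━━━━━━━━━━━━━━━┛........┃    
                          ┃...^.^^...........┃    
                          ┃..................┃    
                          ┃..................┃    
                          ┃.........@........┃    


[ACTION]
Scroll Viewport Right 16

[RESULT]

    ┏━━━━━━━━━━━━━━━━━━━━━━━━┓                    
    ┃ CircuitBoard           ┃                    
    ┠────────────────────────┨                    
    ┃   0 1 2 3 4 5 6        ┃                    
━━━━━━━━━━━━━━━━━━━━━━━━━━━━━━━━━┓                
preadsheet                       ┃                
─────────────────────────────────┨                
:                                ┃                
     A       B       C       D   ┃                
---------------------------------┃                
1      [0]       0       0     33┃                
2        0       0       0       ┃━━━━━━━━┓       
3        0       0       0       ┃tor     ┃       
4        0Item           0       ┃────────┨       
5        0       0     436       ┃........┃       
6        0       0       0       ┃........┃       
━━━━━━━━━━━━━━━━━━━━━━━━━━━━━━━━━┛........┃       
                       ┃...^.^^...........┃       
                       ┃..................┃       
                       ┃..................┃       
                       ┃.........@........┃       


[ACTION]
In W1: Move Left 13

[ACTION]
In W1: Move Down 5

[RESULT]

    ┏━━━━━━━━━━━━━━━━━━━━━━━━┓                    
    ┃ CircuitBoard           ┃                    
    ┠────────────────────────┨                    
    ┃   0 1 2 3 4 5 6        ┃                    
━━━━━━━━━━━━━━━━━━━━━━━━━━━━━━━━━┓                
preadsheet                       ┃                
─────────────────────────────────┨                
:                                ┃                
     A       B       C       D   ┃                
---------------------------------┃                
1      [0]       0       0     33┃                
2        0       0       0       ┃━━━━━━━━┓       
3        0       0       0       ┃tor     ┃       
4        0Item           0       ┃────────┨       
5        0       0     436       ┃........┃       
6        0       0       0       ┃~.......┃       
━━━━━━━━━━━━━━━━━━━━━━━━━━━━━━━━━┛........┃       
                       ┃      ............┃       
                       ┃      ............┃       
                       ┃      ............┃       
                       ┃      ...@........┃       


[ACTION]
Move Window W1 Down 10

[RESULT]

    ┏━━━━━━━━━━━━━━━━━━━━━━━━┓                    
    ┃ CircuitBoard           ┃                    
    ┠────────────────────────┨                    
    ┃   0 1 2 3 4 5 6        ┃                    
━━━━━━━━━━━━━━━━━━━━━━━━━━━━━━━━━┓                
preadsheet                       ┃                
─────────────────────────────────┨                
:                                ┃                
     A       B       C       D   ┃                
---------------------------------┃                
1      [0]       0       0     33┃                
2        0       0       0       ┃                
3        0       0       0       ┃━━━━━━━━┓       
4        0Item           0       ┃tor     ┃       
5        0       0     436       ┃────────┨       
6        0       0       0       ┃........┃       
━━━━━━━━━━━━━━━━━━━━━━━━━━━━━━━━━┛~.......┃       
                       ┃      ............┃       
                       ┃      ............┃       
                       ┃      ............┃       
                       ┃      ............┃       
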